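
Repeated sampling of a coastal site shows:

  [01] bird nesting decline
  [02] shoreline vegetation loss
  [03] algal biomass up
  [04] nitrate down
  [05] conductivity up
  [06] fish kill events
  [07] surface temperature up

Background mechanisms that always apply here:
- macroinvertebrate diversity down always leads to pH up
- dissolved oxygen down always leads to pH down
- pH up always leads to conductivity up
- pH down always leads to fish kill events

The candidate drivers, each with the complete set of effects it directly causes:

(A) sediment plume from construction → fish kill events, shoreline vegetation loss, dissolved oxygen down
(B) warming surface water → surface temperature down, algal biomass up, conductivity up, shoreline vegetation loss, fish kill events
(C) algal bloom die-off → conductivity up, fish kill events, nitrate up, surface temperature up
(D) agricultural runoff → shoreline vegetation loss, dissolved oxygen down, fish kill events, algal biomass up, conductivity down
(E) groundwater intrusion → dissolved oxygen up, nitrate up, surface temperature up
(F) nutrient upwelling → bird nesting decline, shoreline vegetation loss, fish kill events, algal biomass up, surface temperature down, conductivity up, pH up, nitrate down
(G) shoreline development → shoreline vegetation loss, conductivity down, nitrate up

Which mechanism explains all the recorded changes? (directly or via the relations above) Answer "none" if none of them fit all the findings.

Checking each candidate against the observations:
(A) sediment plume from construction — bird nesting decline miss; shoreline vegetation loss match; algal biomass up miss; nitrate down miss; conductivity up miss; fish kill events match; surface temperature up miss
(B) warming surface water — bird nesting decline miss; shoreline vegetation loss match; algal biomass up match; nitrate down miss; conductivity up match; fish kill events match; surface temperature up miss
(C) algal bloom die-off — fails on bird nesting decline, shoreline vegetation loss, algal biomass up, nitrate down (predicts nitrate up, not nitrate down)
(D) agricultural runoff — fails on bird nesting decline, nitrate down, conductivity up, surface temperature up (predicts conductivity down, not conductivity up)
(E) groundwater intrusion — fails on bird nesting decline, shoreline vegetation loss, algal biomass up, nitrate down, conductivity up, fish kill events (predicts nitrate up, not nitrate down)
(F) nutrient upwelling — fails on surface temperature up (predicts surface temperature down, not surface temperature up)
(G) shoreline development — fails on bird nesting decline, algal biomass up, nitrate down, conductivity up, fish kill events, surface temperature up (predicts nitrate up, not nitrate down; predicts conductivity down, not conductivity up)
Every candidate fails on at least one observation.

none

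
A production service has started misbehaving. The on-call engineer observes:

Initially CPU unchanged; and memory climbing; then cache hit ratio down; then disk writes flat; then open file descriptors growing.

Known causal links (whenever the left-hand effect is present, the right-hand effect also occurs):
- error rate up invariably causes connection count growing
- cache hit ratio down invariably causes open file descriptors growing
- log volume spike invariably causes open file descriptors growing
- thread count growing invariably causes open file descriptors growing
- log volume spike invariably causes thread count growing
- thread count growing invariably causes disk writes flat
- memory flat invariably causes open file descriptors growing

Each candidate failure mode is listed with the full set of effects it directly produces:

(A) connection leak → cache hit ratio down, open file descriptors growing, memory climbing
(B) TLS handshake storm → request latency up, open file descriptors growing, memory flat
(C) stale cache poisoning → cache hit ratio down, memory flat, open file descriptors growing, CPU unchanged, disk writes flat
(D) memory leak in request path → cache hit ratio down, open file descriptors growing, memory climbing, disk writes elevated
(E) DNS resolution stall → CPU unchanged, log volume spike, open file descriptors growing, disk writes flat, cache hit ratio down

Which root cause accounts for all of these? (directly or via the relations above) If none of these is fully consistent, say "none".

none

For each candidate, compare predicted effects to what was observed:
(A) connection leak — does not account for CPU unchanged, disk writes flat
(B) TLS handshake storm — fails on CPU unchanged, memory climbing, cache hit ratio down, disk writes flat (predicts memory flat, not memory climbing)
(C) stale cache poisoning — fails on memory climbing (predicts memory flat, not memory climbing)
(D) memory leak in request path — CPU unchanged ✗; memory climbing ✓; cache hit ratio down ✓; disk writes flat ✗; open file descriptors growing ✓
(E) DNS resolution stall — CPU unchanged ✓; memory climbing ✗; cache hit ratio down ✓; disk writes flat ✓; open file descriptors growing ✓
Every candidate fails on at least one observation.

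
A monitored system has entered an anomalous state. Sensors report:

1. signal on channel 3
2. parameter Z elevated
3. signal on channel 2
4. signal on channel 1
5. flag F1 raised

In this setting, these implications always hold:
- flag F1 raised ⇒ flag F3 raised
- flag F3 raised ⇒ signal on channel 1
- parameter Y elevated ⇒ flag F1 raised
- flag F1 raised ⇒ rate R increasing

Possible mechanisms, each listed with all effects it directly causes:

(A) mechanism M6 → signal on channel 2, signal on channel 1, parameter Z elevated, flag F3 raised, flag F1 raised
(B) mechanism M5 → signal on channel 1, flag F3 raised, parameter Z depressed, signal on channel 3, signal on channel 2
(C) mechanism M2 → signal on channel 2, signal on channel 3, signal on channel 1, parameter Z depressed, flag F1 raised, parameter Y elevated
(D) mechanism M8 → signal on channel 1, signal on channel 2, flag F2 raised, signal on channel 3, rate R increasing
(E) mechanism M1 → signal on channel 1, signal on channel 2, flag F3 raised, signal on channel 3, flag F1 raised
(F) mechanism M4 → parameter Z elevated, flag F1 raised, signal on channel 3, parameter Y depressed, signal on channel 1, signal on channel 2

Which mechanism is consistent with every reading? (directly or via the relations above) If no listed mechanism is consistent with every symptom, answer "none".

F

For each candidate, compare predicted effects to what was observed:
(A) mechanism M6 — signal on channel 3 miss; parameter Z elevated match; signal on channel 2 match; signal on channel 1 match; flag F1 raised match
(B) mechanism M5 — fails on parameter Z elevated, flag F1 raised (predicts parameter Z depressed, not parameter Z elevated)
(C) mechanism M2 — fails on parameter Z elevated (predicts parameter Z depressed, not parameter Z elevated)
(D) mechanism M8 — does not account for parameter Z elevated, flag F1 raised
(E) mechanism M1 — does not account for parameter Z elevated
(F) mechanism M4 — signal on channel 3 match; parameter Z elevated match; signal on channel 2 match; signal on channel 1 match; flag F1 raised match
(F) alone accounts for all the evidence.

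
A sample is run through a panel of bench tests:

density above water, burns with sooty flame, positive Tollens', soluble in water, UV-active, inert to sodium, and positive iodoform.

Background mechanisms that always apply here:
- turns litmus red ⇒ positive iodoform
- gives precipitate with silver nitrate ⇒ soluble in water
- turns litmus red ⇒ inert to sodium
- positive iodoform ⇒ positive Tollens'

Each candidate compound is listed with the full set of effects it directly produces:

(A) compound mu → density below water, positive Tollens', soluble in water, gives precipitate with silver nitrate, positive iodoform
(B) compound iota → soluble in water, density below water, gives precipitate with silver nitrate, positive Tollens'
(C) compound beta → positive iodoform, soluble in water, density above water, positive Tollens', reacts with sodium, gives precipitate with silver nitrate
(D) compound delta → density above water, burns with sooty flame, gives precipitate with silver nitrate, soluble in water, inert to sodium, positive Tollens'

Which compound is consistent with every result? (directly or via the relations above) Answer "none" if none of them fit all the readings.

none

Testing each hypothesis:
(A) compound mu — density above water miss; burns with sooty flame miss; positive Tollens' match; soluble in water match; UV-active miss; inert to sodium miss; positive iodoform match
(B) compound iota — fails on density above water, burns with sooty flame, UV-active, inert to sodium, positive iodoform (predicts density below water, not density above water)
(C) compound beta — fails on burns with sooty flame, UV-active, inert to sodium (predicts reacts with sodium, not inert to sodium)
(D) compound delta — does not account for UV-active, positive iodoform
No candidate is consistent with all observations.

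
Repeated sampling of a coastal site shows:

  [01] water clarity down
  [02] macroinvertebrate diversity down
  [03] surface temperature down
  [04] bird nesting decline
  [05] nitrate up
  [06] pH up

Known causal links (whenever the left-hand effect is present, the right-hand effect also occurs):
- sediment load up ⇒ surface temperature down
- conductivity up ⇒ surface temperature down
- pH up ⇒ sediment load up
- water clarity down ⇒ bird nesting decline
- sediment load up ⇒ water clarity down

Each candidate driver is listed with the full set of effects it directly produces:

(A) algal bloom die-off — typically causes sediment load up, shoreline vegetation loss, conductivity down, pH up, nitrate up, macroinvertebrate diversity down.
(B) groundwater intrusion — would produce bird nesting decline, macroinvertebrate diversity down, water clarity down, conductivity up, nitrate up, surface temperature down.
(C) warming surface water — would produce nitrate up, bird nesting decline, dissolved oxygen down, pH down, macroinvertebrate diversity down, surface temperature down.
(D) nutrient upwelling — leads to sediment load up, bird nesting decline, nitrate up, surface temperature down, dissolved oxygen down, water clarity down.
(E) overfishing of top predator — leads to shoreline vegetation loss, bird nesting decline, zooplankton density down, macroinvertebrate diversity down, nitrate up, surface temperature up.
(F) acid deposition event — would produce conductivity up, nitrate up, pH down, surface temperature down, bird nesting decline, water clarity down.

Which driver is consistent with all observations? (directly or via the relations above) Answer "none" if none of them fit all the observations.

Testing each hypothesis:
(A) algal bloom die-off — accounts for every observation (water clarity down via sediment load up → water clarity down)
(B) groundwater intrusion — water clarity down +; macroinvertebrate diversity down +; surface temperature down +; bird nesting decline +; nitrate up +; pH up -
(C) warming surface water — water clarity down -; macroinvertebrate diversity down +; surface temperature down +; bird nesting decline +; nitrate up +; pH up -
(D) nutrient upwelling — does not account for macroinvertebrate diversity down, pH up
(E) overfishing of top predator — water clarity down -; macroinvertebrate diversity down +; surface temperature down -; bird nesting decline +; nitrate up +; pH up -
(F) acid deposition event — fails on macroinvertebrate diversity down, pH up (predicts pH down, not pH up)
(A) alone accounts for all the evidence.

A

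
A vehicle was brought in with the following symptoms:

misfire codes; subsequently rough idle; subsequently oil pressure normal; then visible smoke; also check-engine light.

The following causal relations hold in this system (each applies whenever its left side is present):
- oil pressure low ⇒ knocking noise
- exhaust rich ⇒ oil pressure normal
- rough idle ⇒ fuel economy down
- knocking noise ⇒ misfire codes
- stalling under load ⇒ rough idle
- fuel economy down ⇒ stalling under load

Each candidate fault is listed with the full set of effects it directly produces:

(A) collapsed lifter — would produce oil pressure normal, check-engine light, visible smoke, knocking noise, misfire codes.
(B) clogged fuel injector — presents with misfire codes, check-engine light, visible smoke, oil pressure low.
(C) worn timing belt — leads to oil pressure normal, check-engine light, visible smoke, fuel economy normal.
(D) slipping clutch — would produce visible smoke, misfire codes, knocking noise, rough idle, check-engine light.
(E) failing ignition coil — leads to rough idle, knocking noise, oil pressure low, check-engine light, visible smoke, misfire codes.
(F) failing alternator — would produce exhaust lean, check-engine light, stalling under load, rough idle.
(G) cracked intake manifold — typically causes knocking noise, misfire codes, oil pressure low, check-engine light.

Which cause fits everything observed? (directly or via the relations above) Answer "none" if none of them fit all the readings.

none

For each candidate, compare predicted effects to what was observed:
(A) collapsed lifter — does not account for rough idle
(B) clogged fuel injector — misfire codes match; rough idle miss; oil pressure normal miss; visible smoke match; check-engine light match
(C) worn timing belt — misfire codes miss; rough idle miss; oil pressure normal match; visible smoke match; check-engine light match
(D) slipping clutch — misfire codes match; rough idle match; oil pressure normal miss; visible smoke match; check-engine light match
(E) failing ignition coil — misfire codes match; rough idle match; oil pressure normal miss; visible smoke match; check-engine light match
(F) failing alternator — misfire codes miss; rough idle match; oil pressure normal miss; visible smoke miss; check-engine light match
(G) cracked intake manifold — misfire codes match; rough idle miss; oil pressure normal miss; visible smoke miss; check-engine light match
None of the listed candidates fits everything.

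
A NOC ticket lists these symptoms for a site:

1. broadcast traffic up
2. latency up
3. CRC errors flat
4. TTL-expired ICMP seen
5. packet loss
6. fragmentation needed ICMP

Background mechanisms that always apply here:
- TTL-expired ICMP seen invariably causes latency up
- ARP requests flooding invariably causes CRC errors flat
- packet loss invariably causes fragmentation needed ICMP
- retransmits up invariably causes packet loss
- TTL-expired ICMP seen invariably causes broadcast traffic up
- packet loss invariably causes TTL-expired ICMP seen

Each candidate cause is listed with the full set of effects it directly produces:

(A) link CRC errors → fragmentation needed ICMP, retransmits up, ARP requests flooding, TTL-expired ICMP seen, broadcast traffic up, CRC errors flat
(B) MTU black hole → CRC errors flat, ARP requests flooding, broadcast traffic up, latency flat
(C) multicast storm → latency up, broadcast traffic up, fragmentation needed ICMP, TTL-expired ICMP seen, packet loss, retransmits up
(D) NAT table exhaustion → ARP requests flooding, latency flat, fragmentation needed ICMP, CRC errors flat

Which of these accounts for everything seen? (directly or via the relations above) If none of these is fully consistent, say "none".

A

Checking each candidate against the observations:
(A) link CRC errors — accounts for every observation (latency up through TTL-expired ICMP seen → latency up)
(B) MTU black hole — broadcast traffic up +; latency up -; CRC errors flat +; TTL-expired ICMP seen -; packet loss -; fragmentation needed ICMP -
(C) multicast storm — does not account for CRC errors flat
(D) NAT table exhaustion — broadcast traffic up -; latency up -; CRC errors flat +; TTL-expired ICMP seen -; packet loss -; fragmentation needed ICMP +
(A) is the only candidate with no mismatches.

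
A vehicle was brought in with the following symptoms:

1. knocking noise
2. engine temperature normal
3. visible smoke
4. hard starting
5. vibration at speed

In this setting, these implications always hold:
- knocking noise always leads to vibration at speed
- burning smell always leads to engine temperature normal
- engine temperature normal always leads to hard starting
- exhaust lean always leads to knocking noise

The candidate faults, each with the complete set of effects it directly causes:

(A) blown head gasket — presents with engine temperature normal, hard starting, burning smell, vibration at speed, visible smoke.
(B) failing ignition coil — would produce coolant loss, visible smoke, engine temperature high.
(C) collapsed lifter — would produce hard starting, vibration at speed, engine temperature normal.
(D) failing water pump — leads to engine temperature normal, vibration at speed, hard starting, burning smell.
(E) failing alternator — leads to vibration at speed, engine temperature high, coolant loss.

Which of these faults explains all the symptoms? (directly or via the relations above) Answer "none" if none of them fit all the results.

none

Checking each candidate against the observations:
(A) blown head gasket — does not account for knocking noise
(B) failing ignition coil — fails on knocking noise, engine temperature normal, hard starting, vibration at speed (predicts engine temperature high, not engine temperature normal)
(C) collapsed lifter — knocking noise miss; engine temperature normal match; visible smoke miss; hard starting match; vibration at speed match
(D) failing water pump — does not account for knocking noise, visible smoke
(E) failing alternator — knocking noise miss; engine temperature normal miss; visible smoke miss; hard starting miss; vibration at speed match
No candidate is consistent with all observations.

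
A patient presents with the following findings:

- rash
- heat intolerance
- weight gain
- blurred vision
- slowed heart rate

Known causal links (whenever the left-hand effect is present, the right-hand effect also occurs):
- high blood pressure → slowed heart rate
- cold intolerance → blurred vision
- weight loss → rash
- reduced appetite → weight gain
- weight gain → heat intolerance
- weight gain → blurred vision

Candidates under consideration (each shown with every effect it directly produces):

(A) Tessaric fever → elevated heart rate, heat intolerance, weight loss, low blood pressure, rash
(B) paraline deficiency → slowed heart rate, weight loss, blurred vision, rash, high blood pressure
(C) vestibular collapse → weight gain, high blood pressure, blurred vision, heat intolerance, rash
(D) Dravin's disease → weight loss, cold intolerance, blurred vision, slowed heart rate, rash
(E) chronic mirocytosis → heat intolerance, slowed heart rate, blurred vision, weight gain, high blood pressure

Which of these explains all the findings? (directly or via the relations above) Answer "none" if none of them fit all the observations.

C

Testing each hypothesis:
(A) Tessaric fever — rash ✓; heat intolerance ✓; weight gain ✗; blurred vision ✗; slowed heart rate ✗
(B) paraline deficiency — rash ✓; heat intolerance ✗; weight gain ✗; blurred vision ✓; slowed heart rate ✓
(C) vestibular collapse — rash ✓; heat intolerance ✓; weight gain ✓; blurred vision ✓; slowed heart rate ✓ (through high blood pressure → slowed heart rate)
(D) Dravin's disease — fails on heat intolerance, weight gain (predicts cold intolerance, not heat intolerance; predicts weight loss, not weight gain)
(E) chronic mirocytosis — does not account for rash
Only (C) is consistent with every observation.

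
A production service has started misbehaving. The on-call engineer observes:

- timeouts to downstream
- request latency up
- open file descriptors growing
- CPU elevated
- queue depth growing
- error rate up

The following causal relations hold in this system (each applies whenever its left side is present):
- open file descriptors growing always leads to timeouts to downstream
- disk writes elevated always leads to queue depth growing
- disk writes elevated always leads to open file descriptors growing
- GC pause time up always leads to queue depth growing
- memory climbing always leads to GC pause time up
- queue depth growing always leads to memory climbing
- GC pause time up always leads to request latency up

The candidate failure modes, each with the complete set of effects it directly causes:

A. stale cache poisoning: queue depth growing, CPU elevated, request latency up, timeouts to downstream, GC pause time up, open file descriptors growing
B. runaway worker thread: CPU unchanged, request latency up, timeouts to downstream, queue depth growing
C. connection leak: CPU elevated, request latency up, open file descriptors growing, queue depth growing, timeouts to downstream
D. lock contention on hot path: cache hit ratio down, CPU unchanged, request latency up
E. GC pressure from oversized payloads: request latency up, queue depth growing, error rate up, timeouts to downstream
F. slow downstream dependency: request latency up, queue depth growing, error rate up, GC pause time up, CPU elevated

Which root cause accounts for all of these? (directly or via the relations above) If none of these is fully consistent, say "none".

none

Testing each hypothesis:
(A) stale cache poisoning — timeouts to downstream +; request latency up +; open file descriptors growing +; CPU elevated +; queue depth growing +; error rate up -
(B) runaway worker thread — timeouts to downstream +; request latency up +; open file descriptors growing -; CPU elevated -; queue depth growing +; error rate up -
(C) connection leak — does not account for error rate up
(D) lock contention on hot path — timeouts to downstream -; request latency up +; open file descriptors growing -; CPU elevated -; queue depth growing -; error rate up -
(E) GC pressure from oversized payloads — timeouts to downstream +; request latency up +; open file descriptors growing -; CPU elevated -; queue depth growing +; error rate up +
(F) slow downstream dependency — does not account for timeouts to downstream, open file descriptors growing
No candidate is consistent with all observations.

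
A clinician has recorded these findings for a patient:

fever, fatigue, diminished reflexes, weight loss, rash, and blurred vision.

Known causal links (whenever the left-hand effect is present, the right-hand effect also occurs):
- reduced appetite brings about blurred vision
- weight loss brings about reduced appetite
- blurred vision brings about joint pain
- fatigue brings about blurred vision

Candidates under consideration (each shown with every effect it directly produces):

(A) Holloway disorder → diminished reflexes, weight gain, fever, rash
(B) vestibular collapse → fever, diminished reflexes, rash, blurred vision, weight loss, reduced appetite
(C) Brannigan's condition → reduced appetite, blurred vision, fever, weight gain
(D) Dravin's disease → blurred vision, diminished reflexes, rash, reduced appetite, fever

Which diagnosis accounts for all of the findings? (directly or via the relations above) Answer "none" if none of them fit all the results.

Per-candidate check:
(A) Holloway disorder — fails on fatigue, weight loss, blurred vision (predicts weight gain, not weight loss)
(B) vestibular collapse — fever match; fatigue miss; diminished reflexes match; weight loss match; rash match; blurred vision match
(C) Brannigan's condition — fever match; fatigue miss; diminished reflexes miss; weight loss miss; rash miss; blurred vision match
(D) Dravin's disease — does not account for fatigue, weight loss
None of the listed candidates fits everything.

none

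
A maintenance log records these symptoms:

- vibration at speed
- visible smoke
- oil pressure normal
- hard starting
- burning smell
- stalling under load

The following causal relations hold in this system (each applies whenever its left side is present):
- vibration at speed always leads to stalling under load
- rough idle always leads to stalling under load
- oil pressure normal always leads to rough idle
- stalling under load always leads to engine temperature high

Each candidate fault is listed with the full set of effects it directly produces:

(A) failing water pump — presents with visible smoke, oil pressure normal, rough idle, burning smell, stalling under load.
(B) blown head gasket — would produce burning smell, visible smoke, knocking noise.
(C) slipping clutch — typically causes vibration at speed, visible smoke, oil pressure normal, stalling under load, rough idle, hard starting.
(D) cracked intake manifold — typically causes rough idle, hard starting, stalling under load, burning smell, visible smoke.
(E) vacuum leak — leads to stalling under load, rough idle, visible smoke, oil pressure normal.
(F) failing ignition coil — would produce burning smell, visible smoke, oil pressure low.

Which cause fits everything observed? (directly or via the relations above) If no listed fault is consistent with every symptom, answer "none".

Per-candidate check:
(A) failing water pump — does not account for vibration at speed, hard starting
(B) blown head gasket — vibration at speed NO; visible smoke yes; oil pressure normal NO; hard starting NO; burning smell yes; stalling under load NO
(C) slipping clutch — does not account for burning smell
(D) cracked intake manifold — vibration at speed NO; visible smoke yes; oil pressure normal NO; hard starting yes; burning smell yes; stalling under load yes
(E) vacuum leak — does not account for vibration at speed, hard starting, burning smell
(F) failing ignition coil — vibration at speed NO; visible smoke yes; oil pressure normal NO; hard starting NO; burning smell yes; stalling under load NO
Every candidate fails on at least one observation.

none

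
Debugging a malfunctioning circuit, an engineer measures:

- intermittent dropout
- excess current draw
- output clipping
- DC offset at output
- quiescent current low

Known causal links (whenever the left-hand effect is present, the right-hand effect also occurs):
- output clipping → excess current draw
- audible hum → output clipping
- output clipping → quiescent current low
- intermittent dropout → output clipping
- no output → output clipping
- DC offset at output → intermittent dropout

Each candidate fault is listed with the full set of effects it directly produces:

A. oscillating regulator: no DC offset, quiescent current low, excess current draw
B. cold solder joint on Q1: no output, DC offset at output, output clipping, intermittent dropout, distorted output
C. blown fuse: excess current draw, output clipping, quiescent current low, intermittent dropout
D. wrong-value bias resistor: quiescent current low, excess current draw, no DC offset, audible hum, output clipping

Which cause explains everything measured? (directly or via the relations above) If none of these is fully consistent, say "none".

B

For each candidate, compare predicted effects to what was observed:
(A) oscillating regulator — fails on intermittent dropout, output clipping, DC offset at output (predicts no DC offset, not DC offset at output)
(B) cold solder joint on Q1 — intermittent dropout match; excess current draw match (through output clipping → excess current draw); output clipping match; DC offset at output match; quiescent current low match (through output clipping → quiescent current low)
(C) blown fuse — intermittent dropout match; excess current draw match; output clipping match; DC offset at output miss; quiescent current low match
(D) wrong-value bias resistor — intermittent dropout miss; excess current draw match; output clipping match; DC offset at output miss; quiescent current low match
(B) is the only candidate with no mismatches.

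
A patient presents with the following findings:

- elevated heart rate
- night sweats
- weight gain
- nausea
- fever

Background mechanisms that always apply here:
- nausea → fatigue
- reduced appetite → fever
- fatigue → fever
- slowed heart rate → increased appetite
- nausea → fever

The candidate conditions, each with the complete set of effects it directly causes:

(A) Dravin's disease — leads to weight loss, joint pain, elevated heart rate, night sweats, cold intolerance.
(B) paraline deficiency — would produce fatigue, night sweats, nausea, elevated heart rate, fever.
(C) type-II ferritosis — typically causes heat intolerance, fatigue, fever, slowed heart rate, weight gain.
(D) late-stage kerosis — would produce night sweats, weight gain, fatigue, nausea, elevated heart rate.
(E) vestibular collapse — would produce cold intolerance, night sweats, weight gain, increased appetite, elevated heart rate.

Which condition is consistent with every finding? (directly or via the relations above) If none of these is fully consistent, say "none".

D

Checking each candidate against the observations:
(A) Dravin's disease — fails on weight gain, nausea, fever (predicts weight loss, not weight gain)
(B) paraline deficiency — elevated heart rate match; night sweats match; weight gain miss; nausea match; fever match
(C) type-II ferritosis — fails on elevated heart rate, night sweats, nausea (predicts slowed heart rate, not elevated heart rate)
(D) late-stage kerosis — accounts for every observation (fever by nausea → fever)
(E) vestibular collapse — elevated heart rate match; night sweats match; weight gain match; nausea miss; fever miss
(D) alone accounts for all the evidence.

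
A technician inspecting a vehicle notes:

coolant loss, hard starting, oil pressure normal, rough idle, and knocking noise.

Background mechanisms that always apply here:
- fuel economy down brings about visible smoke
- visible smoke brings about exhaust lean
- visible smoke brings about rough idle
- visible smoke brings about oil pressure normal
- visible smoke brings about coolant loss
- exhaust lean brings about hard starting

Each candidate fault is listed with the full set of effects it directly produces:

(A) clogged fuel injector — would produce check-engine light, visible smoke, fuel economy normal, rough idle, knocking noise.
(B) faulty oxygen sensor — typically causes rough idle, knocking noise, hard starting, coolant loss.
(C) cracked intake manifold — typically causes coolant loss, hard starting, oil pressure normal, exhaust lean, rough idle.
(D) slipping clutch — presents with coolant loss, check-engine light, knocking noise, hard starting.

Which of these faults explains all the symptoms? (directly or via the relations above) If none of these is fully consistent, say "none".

Testing each hypothesis:
(A) clogged fuel injector — accounts for every observation (coolant loss via visible smoke → coolant loss)
(B) faulty oxygen sensor — does not account for oil pressure normal
(C) cracked intake manifold — does not account for knocking noise
(D) slipping clutch — coolant loss ✓; hard starting ✓; oil pressure normal ✗; rough idle ✗; knocking noise ✓
(A) is the only candidate with no mismatches.

A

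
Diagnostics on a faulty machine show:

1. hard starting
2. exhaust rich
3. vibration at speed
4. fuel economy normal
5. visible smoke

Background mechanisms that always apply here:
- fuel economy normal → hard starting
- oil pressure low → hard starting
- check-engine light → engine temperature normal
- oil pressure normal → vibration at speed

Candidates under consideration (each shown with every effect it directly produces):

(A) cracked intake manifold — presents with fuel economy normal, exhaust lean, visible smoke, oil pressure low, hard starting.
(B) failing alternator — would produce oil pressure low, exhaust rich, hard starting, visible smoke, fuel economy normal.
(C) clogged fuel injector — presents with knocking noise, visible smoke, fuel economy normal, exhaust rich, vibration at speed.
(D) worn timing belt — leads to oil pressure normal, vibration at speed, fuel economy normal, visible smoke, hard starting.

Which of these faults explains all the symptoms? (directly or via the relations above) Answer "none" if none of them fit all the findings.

C

Testing each hypothesis:
(A) cracked intake manifold — fails on exhaust rich, vibration at speed (predicts exhaust lean, not exhaust rich)
(B) failing alternator — does not account for vibration at speed
(C) clogged fuel injector — hard starting ✓ (by fuel economy normal → hard starting); exhaust rich ✓; vibration at speed ✓; fuel economy normal ✓; visible smoke ✓
(D) worn timing belt — does not account for exhaust rich
Only (C) is consistent with every observation.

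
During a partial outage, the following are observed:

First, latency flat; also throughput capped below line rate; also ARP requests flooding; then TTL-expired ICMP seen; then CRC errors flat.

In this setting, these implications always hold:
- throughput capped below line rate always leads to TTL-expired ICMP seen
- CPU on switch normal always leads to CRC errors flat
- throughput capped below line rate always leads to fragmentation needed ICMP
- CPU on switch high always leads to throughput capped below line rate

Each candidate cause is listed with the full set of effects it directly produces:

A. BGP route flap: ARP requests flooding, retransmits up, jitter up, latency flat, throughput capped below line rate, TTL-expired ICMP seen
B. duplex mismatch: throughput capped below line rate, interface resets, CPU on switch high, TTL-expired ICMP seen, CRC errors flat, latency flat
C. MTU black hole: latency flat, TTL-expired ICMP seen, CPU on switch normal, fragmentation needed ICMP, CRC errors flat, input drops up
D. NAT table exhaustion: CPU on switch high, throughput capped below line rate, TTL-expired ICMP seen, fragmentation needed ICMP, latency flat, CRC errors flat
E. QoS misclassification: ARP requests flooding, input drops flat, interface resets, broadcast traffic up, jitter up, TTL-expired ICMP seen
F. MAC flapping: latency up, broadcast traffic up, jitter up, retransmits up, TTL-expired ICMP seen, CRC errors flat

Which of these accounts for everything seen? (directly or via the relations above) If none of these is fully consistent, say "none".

none

Checking each candidate against the observations:
(A) BGP route flap — latency flat match; throughput capped below line rate match; ARP requests flooding match; TTL-expired ICMP seen match; CRC errors flat miss
(B) duplex mismatch — latency flat match; throughput capped below line rate match; ARP requests flooding miss; TTL-expired ICMP seen match; CRC errors flat match
(C) MTU black hole — latency flat match; throughput capped below line rate miss; ARP requests flooding miss; TTL-expired ICMP seen match; CRC errors flat match
(D) NAT table exhaustion — latency flat match; throughput capped below line rate match; ARP requests flooding miss; TTL-expired ICMP seen match; CRC errors flat match
(E) QoS misclassification — latency flat miss; throughput capped below line rate miss; ARP requests flooding match; TTL-expired ICMP seen match; CRC errors flat miss
(F) MAC flapping — latency flat miss; throughput capped below line rate miss; ARP requests flooding miss; TTL-expired ICMP seen match; CRC errors flat match
No candidate is consistent with all observations.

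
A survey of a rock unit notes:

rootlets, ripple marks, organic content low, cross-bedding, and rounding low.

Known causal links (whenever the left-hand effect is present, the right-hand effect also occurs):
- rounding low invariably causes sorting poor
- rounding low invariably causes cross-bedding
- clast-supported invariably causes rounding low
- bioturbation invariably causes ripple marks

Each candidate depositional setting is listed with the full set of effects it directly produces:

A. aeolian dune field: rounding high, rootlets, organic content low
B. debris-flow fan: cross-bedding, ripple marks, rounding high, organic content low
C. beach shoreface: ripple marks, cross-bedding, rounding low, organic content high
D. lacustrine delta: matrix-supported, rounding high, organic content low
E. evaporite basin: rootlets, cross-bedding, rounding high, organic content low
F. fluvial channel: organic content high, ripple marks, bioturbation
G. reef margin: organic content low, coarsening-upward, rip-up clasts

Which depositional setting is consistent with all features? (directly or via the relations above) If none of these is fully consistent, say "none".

Checking each candidate against the observations:
(A) aeolian dune field — rootlets +; ripple marks -; organic content low +; cross-bedding -; rounding low -
(B) debris-flow fan — rootlets -; ripple marks +; organic content low +; cross-bedding +; rounding low -
(C) beach shoreface — fails on rootlets, organic content low (predicts organic content high, not organic content low)
(D) lacustrine delta — fails on rootlets, ripple marks, cross-bedding, rounding low (predicts rounding high, not rounding low)
(E) evaporite basin — fails on ripple marks, rounding low (predicts rounding high, not rounding low)
(F) fluvial channel — rootlets -; ripple marks +; organic content low -; cross-bedding -; rounding low -
(G) reef margin — rootlets -; ripple marks -; organic content low +; cross-bedding -; rounding low -
Every candidate fails on at least one observation.

none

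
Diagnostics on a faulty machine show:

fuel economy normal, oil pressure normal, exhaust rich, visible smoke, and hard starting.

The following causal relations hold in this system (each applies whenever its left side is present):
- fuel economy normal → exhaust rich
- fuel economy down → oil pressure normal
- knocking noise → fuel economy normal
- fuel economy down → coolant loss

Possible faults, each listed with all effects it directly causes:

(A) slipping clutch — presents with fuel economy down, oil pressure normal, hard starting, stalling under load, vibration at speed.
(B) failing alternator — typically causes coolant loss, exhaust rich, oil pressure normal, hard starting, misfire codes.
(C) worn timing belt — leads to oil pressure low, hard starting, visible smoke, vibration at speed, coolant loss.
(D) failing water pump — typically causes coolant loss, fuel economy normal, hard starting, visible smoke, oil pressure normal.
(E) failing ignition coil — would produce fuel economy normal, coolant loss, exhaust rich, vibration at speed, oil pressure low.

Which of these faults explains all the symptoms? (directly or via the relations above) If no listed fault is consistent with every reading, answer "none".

Testing each hypothesis:
(A) slipping clutch — fails on fuel economy normal, exhaust rich, visible smoke (predicts fuel economy down, not fuel economy normal)
(B) failing alternator — fuel economy normal miss; oil pressure normal match; exhaust rich match; visible smoke miss; hard starting match
(C) worn timing belt — fails on fuel economy normal, oil pressure normal, exhaust rich (predicts oil pressure low, not oil pressure normal)
(D) failing water pump — accounts for every observation (exhaust rich via fuel economy normal → exhaust rich)
(E) failing ignition coil — fuel economy normal match; oil pressure normal miss; exhaust rich match; visible smoke miss; hard starting miss
(D) is the only candidate with no mismatches.

D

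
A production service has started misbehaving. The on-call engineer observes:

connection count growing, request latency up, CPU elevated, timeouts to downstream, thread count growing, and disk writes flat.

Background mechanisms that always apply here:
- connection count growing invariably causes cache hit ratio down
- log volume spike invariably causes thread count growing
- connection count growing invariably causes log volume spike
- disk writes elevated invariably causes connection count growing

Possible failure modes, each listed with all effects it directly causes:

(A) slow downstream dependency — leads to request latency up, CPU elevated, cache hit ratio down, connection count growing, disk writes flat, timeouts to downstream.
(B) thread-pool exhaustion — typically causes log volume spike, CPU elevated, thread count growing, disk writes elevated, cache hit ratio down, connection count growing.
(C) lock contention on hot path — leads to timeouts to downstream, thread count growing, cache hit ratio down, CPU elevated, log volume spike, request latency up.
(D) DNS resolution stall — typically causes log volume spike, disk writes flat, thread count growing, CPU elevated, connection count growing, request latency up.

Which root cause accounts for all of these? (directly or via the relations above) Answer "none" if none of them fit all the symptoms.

For each candidate, compare predicted effects to what was observed:
(A) slow downstream dependency — accounts for every observation (thread count growing through connection count growing → log volume spike → thread count growing)
(B) thread-pool exhaustion — connection count growing yes; request latency up NO; CPU elevated yes; timeouts to downstream NO; thread count growing yes; disk writes flat NO
(C) lock contention on hot path — does not account for connection count growing, disk writes flat
(D) DNS resolution stall — connection count growing yes; request latency up yes; CPU elevated yes; timeouts to downstream NO; thread count growing yes; disk writes flat yes
(A) is the only candidate with no mismatches.

A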